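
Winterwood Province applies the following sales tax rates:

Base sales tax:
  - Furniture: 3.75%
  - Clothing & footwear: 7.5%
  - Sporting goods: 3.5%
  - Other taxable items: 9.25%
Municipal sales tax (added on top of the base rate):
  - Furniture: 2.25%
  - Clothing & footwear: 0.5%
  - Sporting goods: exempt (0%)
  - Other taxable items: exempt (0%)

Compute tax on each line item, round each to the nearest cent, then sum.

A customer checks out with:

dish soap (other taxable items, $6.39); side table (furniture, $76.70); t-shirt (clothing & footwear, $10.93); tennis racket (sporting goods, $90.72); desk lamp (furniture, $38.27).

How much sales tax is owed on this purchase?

$11.54

Dish soap $6.39: other taxable items → 9.25% + 0% municipal = 9.25% → $0.59
Side table $76.70: furniture → 3.75% + 2.25% municipal = 6% → $4.60
T-shirt $10.93: clothing & footwear → 7.5% + 0.5% municipal = 8% → $0.87
Tennis racket $90.72: sporting goods → 3.5% + 0% municipal = 3.5% → $3.18
Desk lamp $38.27: furniture → 3.75% + 2.25% municipal = 6% → $2.30
Total tax = $0.59 + $4.60 + $0.87 + $3.18 + $2.30 = $11.54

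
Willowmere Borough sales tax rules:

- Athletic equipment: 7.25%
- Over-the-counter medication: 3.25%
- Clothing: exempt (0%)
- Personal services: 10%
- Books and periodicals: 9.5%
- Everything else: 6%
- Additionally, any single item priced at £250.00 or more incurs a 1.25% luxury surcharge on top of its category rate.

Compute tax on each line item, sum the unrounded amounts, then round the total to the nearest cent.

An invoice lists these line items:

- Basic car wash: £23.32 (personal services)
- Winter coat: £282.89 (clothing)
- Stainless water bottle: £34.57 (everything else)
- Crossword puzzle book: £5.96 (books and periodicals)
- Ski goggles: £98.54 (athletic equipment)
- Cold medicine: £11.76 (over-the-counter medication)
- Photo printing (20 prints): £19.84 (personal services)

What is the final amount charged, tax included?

£494.90

Basic car wash £23.32: personal services → 10% → £2.332
Winter coat £282.89: clothing → 0% + 1.25% surcharge = 1.25% → £3.536125
Stainless water bottle £34.57: everything else → 6% → £2.0742
Crossword puzzle book £5.96: books and periodicals → 9.5% → £0.5662
Ski goggles £98.54: athletic equipment → 7.25% → £7.14415
Cold medicine £11.76: over-the-counter medication → 3.25% → £0.3822
Photo printing (20 prints) £19.84: personal services → 10% → £1.984
Subtotal = £476.88; unrounded tax = £18.018875 → £18.02; total due = £494.90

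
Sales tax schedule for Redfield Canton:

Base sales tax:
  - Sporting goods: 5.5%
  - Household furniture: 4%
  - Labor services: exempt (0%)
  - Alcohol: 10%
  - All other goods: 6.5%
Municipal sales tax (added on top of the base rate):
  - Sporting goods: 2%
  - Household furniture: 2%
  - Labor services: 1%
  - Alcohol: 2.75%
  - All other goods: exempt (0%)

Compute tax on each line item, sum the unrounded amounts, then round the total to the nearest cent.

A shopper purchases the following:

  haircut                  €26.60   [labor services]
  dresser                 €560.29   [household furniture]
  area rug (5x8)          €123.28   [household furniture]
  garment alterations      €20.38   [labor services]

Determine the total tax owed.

Haircut €26.60: labor services → 0% + 1% municipal = 1% → €0.266
Dresser €560.29: household furniture → 4% + 2% municipal = 6% → €33.6174
Area rug (5x8) €123.28: household furniture → 4% + 2% municipal = 6% → €7.3968
Garment alterations €20.38: labor services → 0% + 1% municipal = 1% → €0.2038
Unrounded tax sum = €41.484 → €41.48

€41.48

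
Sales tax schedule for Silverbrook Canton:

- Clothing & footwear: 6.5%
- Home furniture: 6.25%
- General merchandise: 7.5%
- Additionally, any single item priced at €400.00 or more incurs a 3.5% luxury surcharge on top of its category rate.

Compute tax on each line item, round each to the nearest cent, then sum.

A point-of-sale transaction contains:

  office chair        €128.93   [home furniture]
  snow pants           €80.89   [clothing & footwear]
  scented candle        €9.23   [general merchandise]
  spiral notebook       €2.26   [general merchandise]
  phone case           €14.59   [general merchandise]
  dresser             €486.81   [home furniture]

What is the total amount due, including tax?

Office chair €128.93: home furniture → 6.25% → €8.06
Snow pants €80.89: clothing & footwear → 6.5% → €5.26
Scented candle €9.23: general merchandise → 7.5% → €0.69
Spiral notebook €2.26: general merchandise → 7.5% → €0.17
Phone case €14.59: general merchandise → 7.5% → €1.09
Dresser €486.81: home furniture → 6.25% + 3.5% surcharge = 9.75% → €47.46
Subtotal = €722.71; tax = €62.73; total due = €785.44

€785.44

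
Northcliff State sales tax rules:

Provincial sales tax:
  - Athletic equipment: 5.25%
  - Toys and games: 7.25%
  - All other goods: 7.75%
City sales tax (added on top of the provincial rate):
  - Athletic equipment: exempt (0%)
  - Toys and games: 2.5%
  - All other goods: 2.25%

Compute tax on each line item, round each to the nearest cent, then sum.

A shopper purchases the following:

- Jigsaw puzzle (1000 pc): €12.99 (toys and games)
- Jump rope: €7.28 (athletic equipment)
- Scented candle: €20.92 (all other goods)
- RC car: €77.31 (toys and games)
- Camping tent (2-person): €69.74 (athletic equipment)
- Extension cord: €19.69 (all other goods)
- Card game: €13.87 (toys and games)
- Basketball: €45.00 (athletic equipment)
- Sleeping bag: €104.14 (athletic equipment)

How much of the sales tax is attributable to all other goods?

Scented candle €20.92: all other goods → 7.75% + 2.25% city = 10% → €2.09
Extension cord €19.69: all other goods → 7.75% + 2.25% city = 10% → €1.97
Tax on all other goods = €2.09 + €1.97 = €4.06

€4.06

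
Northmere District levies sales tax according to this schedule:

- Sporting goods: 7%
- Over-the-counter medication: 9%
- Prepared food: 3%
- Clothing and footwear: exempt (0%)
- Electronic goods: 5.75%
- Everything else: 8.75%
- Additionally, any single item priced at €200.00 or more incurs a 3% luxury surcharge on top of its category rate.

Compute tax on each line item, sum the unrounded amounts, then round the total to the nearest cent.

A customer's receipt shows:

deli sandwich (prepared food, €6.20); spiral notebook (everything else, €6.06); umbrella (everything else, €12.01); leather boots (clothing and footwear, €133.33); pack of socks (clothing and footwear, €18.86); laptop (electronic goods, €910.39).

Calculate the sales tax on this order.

€81.43

Deli sandwich €6.20: prepared food → 3% → €0.186
Spiral notebook €6.06: everything else → 8.75% → €0.53025
Umbrella €12.01: everything else → 8.75% → €1.050875
Leather boots €133.33: clothing and footwear → 0% → €0.00
Pack of socks €18.86: clothing and footwear → 0% → €0.00
Laptop €910.39: electronic goods → 5.75% + 3% surcharge = 8.75% → €79.659125
Unrounded tax sum = €81.42625 → €81.43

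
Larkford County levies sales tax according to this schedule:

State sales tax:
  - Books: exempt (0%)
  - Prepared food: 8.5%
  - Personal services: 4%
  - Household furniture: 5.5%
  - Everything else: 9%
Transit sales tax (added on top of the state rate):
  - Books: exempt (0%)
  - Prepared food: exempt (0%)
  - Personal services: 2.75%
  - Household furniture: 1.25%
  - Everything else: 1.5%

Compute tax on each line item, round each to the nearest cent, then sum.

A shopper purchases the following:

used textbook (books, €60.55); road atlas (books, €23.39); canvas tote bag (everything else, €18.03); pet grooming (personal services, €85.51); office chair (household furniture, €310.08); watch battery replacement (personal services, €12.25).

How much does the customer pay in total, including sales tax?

Used textbook €60.55: books → 0% + 0% transit = 0% → €0.00
Road atlas €23.39: books → 0% + 0% transit = 0% → €0.00
Canvas tote bag €18.03: everything else → 9% + 1.5% transit = 10.5% → €1.89
Pet grooming €85.51: personal services → 4% + 2.75% transit = 6.75% → €5.77
Office chair €310.08: household furniture → 5.5% + 1.25% transit = 6.75% → €20.93
Watch battery replacement €12.25: personal services → 4% + 2.75% transit = 6.75% → €0.83
Subtotal = €509.81; tax = €29.42; total due = €539.23

€539.23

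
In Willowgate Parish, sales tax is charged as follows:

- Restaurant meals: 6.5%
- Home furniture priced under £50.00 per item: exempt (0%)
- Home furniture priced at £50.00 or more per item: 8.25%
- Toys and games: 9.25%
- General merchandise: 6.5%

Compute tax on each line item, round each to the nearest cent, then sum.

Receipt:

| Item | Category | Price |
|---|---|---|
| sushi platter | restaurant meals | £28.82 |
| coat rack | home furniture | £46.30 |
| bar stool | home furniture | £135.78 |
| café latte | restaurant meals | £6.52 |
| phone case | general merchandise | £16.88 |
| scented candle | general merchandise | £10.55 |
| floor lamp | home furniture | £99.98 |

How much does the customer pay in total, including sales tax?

£368.36

Sushi platter £28.82: restaurant meals → 6.5% → £1.87
Coat rack £46.30: home furniture, under £50.00 → 0% → £0.00
Bar stool £135.78: home furniture, £50.00 or more → 8.25% → £11.20
Café latte £6.52: restaurant meals → 6.5% → £0.42
Phone case £16.88: general merchandise → 6.5% → £1.10
Scented candle £10.55: general merchandise → 6.5% → £0.69
Floor lamp £99.98: home furniture, £50.00 or more → 8.25% → £8.25
Subtotal = £344.83; tax = £23.53; total due = £368.36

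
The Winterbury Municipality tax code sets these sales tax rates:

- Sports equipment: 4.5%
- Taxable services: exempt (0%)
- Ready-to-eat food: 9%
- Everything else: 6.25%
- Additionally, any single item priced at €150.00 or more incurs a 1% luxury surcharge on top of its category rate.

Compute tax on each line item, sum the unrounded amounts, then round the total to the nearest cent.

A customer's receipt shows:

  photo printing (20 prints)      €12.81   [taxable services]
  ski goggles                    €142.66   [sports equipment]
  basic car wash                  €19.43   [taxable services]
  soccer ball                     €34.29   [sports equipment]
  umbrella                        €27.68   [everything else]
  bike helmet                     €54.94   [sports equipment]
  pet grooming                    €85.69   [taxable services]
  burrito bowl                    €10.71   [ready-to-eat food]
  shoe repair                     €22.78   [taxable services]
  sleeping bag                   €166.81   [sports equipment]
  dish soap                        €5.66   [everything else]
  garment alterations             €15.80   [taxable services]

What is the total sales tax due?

€22.66

Photo printing (20 prints) €12.81: taxable services → 0% → €0.00
Ski goggles €142.66: sports equipment → 4.5% → €6.4197
Basic car wash €19.43: taxable services → 0% → €0.00
Soccer ball €34.29: sports equipment → 4.5% → €1.54305
Umbrella €27.68: everything else → 6.25% → €1.73
Bike helmet €54.94: sports equipment → 4.5% → €2.4723
Pet grooming €85.69: taxable services → 0% → €0.00
Burrito bowl €10.71: ready-to-eat food → 9% → €0.9639
Shoe repair €22.78: taxable services → 0% → €0.00
Sleeping bag €166.81: sports equipment → 4.5% + 1% surcharge = 5.5% → €9.17455
Dish soap €5.66: everything else → 6.25% → €0.35375
Garment alterations €15.80: taxable services → 0% → €0.00
Unrounded tax sum = €22.65725 → €22.66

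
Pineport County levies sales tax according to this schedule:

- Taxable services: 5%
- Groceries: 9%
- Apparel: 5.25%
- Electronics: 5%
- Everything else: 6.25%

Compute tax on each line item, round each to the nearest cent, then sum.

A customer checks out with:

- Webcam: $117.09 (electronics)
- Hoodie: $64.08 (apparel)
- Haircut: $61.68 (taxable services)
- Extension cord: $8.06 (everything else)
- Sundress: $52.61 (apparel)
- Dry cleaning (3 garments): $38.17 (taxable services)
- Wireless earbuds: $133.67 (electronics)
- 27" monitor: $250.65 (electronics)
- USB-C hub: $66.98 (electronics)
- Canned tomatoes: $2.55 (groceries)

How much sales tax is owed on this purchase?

$40.25

Webcam $117.09: electronics → 5% → $5.85
Hoodie $64.08: apparel → 5.25% → $3.36
Haircut $61.68: taxable services → 5% → $3.08
Extension cord $8.06: everything else → 6.25% → $0.50
Sundress $52.61: apparel → 5.25% → $2.76
Dry cleaning (3 garments) $38.17: taxable services → 5% → $1.91
Wireless earbuds $133.67: electronics → 5% → $6.68
27" monitor $250.65: electronics → 5% → $12.53
USB-C hub $66.98: electronics → 5% → $3.35
Canned tomatoes $2.55: groceries → 9% → $0.23
Total tax = $5.85 + $3.36 + $3.08 + $0.50 + $2.76 + $1.91 + $6.68 + $12.53 + $3.35 + $0.23 = $40.25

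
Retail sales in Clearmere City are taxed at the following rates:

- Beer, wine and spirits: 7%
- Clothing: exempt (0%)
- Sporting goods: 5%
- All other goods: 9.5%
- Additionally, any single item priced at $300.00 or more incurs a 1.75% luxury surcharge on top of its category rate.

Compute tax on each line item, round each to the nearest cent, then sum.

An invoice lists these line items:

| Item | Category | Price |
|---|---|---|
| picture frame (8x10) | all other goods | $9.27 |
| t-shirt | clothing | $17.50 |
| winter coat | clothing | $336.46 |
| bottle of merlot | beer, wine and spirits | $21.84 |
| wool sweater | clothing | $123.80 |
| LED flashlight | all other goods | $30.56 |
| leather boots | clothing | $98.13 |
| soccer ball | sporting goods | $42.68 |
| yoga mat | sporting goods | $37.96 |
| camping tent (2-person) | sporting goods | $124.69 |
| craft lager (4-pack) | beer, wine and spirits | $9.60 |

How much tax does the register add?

Picture frame (8x10) $9.27: all other goods → 9.5% → $0.88
T-shirt $17.50: clothing → 0% → $0.00
Winter coat $336.46: clothing → 0% + 1.75% surcharge = 1.75% → $5.89
Bottle of merlot $21.84: beer, wine and spirits → 7% → $1.53
Wool sweater $123.80: clothing → 0% → $0.00
LED flashlight $30.56: all other goods → 9.5% → $2.90
Leather boots $98.13: clothing → 0% → $0.00
Soccer ball $42.68: sporting goods → 5% → $2.13
Yoga mat $37.96: sporting goods → 5% → $1.90
Camping tent (2-person) $124.69: sporting goods → 5% → $6.23
Craft lager (4-pack) $9.60: beer, wine and spirits → 7% → $0.67
Total tax = $0.88 + $5.89 + $1.53 + $2.90 + $2.13 + $1.90 + $6.23 + $0.67 = $22.13

$22.13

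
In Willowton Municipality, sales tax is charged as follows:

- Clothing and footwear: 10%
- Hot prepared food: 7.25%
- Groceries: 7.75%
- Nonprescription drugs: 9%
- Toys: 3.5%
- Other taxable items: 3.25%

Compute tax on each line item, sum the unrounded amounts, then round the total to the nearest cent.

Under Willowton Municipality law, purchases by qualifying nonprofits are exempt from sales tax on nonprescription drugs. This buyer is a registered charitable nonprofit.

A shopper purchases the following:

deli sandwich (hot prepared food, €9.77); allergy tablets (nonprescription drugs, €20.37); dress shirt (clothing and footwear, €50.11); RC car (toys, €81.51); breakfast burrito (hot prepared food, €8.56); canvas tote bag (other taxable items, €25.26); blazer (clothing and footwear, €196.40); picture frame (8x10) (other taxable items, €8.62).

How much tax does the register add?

€29.93

Deli sandwich €9.77: hot prepared food → 7.25% → €0.708325
Allergy tablets €20.37: nonprescription drugs, buyer-exempt → 0% → €0.00
Dress shirt €50.11: clothing and footwear → 10% → €5.011
RC car €81.51: toys → 3.5% → €2.85285
Breakfast burrito €8.56: hot prepared food → 7.25% → €0.6206
Canvas tote bag €25.26: other taxable items → 3.25% → €0.82095
Blazer €196.40: clothing and footwear → 10% → €19.64
Picture frame (8x10) €8.62: other taxable items → 3.25% → €0.28015
Unrounded tax sum = €29.933875 → €29.93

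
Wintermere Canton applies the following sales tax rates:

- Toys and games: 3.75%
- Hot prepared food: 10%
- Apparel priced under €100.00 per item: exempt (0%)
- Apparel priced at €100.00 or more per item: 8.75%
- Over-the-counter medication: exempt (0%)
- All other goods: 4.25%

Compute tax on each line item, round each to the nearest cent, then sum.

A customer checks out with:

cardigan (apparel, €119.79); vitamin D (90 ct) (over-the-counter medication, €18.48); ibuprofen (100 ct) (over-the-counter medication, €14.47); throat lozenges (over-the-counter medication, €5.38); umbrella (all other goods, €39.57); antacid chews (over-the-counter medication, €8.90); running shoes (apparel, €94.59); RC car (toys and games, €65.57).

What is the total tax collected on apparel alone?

Cardigan €119.79: apparel, €100.00 or more → 8.75% → €10.48
Running shoes €94.59: apparel, under €100.00 → 0% → €0.00
Tax on apparel = €10.48 + €0.00 = €10.48

€10.48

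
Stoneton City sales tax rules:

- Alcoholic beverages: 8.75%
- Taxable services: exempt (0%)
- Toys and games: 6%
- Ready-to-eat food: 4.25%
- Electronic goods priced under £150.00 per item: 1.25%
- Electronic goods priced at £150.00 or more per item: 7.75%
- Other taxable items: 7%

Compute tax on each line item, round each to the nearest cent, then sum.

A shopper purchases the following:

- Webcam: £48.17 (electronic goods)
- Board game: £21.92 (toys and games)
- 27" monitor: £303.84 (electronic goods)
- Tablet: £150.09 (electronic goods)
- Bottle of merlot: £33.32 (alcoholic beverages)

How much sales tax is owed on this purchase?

Webcam £48.17: electronic goods, under £150.00 → 1.25% → £0.60
Board game £21.92: toys and games → 6% → £1.32
27" monitor £303.84: electronic goods, £150.00 or more → 7.75% → £23.55
Tablet £150.09: electronic goods, £150.00 or more → 7.75% → £11.63
Bottle of merlot £33.32: alcoholic beverages → 8.75% → £2.92
Total tax = £0.60 + £1.32 + £23.55 + £11.63 + £2.92 = £40.02

£40.02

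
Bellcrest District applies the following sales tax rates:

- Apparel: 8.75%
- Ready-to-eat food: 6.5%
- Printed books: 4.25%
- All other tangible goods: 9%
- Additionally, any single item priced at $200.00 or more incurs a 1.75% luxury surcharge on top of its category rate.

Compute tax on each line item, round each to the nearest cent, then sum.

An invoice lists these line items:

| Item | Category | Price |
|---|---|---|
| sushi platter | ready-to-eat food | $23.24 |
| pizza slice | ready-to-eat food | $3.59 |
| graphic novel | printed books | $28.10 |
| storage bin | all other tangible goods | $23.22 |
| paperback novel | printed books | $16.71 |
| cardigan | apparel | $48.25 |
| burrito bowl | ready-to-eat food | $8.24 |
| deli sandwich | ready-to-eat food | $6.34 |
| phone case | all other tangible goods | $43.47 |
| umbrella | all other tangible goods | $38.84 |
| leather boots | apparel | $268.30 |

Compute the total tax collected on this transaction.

Sushi platter $23.24: ready-to-eat food → 6.5% → $1.51
Pizza slice $3.59: ready-to-eat food → 6.5% → $0.23
Graphic novel $28.10: printed books → 4.25% → $1.19
Storage bin $23.22: all other tangible goods → 9% → $2.09
Paperback novel $16.71: printed books → 4.25% → $0.71
Cardigan $48.25: apparel → 8.75% → $4.22
Burrito bowl $8.24: ready-to-eat food → 6.5% → $0.54
Deli sandwich $6.34: ready-to-eat food → 6.5% → $0.41
Phone case $43.47: all other tangible goods → 9% → $3.91
Umbrella $38.84: all other tangible goods → 9% → $3.50
Leather boots $268.30: apparel → 8.75% + 1.75% surcharge = 10.5% → $28.17
Total tax = $1.51 + $0.23 + $1.19 + $2.09 + $0.71 + $4.22 + $0.54 + $0.41 + $3.91 + $3.50 + $28.17 = $46.48

$46.48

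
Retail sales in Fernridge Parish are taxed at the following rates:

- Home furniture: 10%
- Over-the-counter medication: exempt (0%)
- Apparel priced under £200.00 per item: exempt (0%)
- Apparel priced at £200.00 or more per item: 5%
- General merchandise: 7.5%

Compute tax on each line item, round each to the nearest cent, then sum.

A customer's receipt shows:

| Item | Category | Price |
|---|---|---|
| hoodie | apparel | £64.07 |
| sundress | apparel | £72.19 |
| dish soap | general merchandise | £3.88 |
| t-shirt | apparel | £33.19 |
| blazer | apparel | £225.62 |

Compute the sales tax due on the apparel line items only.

Hoodie £64.07: apparel, under £200.00 → 0% → £0.00
Sundress £72.19: apparel, under £200.00 → 0% → £0.00
T-shirt £33.19: apparel, under £200.00 → 0% → £0.00
Blazer £225.62: apparel, £200.00 or more → 5% → £11.28
Tax on apparel = £0.00 + £0.00 + £0.00 + £11.28 = £11.28

£11.28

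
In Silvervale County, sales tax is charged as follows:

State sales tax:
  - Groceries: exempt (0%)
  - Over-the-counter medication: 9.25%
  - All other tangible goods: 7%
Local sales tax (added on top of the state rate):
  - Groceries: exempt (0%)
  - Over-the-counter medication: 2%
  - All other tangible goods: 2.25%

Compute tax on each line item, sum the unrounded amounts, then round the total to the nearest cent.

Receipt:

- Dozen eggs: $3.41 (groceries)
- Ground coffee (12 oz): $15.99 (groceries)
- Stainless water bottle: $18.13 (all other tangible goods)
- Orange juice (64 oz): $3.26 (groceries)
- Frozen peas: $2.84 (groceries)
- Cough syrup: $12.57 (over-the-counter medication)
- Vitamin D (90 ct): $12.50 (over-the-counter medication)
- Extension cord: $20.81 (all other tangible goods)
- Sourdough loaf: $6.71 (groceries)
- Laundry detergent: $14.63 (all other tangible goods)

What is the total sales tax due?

$7.78

Dozen eggs $3.41: groceries → 0% + 0% local = 0% → $0.00
Ground coffee (12 oz) $15.99: groceries → 0% + 0% local = 0% → $0.00
Stainless water bottle $18.13: all other tangible goods → 7% + 2.25% local = 9.25% → $1.677025
Orange juice (64 oz) $3.26: groceries → 0% + 0% local = 0% → $0.00
Frozen peas $2.84: groceries → 0% + 0% local = 0% → $0.00
Cough syrup $12.57: over-the-counter medication → 9.25% + 2% local = 11.25% → $1.414125
Vitamin D (90 ct) $12.50: over-the-counter medication → 9.25% + 2% local = 11.25% → $1.40625
Extension cord $20.81: all other tangible goods → 7% + 2.25% local = 9.25% → $1.924925
Sourdough loaf $6.71: groceries → 0% + 0% local = 0% → $0.00
Laundry detergent $14.63: all other tangible goods → 7% + 2.25% local = 9.25% → $1.353275
Unrounded tax sum = $7.7756 → $7.78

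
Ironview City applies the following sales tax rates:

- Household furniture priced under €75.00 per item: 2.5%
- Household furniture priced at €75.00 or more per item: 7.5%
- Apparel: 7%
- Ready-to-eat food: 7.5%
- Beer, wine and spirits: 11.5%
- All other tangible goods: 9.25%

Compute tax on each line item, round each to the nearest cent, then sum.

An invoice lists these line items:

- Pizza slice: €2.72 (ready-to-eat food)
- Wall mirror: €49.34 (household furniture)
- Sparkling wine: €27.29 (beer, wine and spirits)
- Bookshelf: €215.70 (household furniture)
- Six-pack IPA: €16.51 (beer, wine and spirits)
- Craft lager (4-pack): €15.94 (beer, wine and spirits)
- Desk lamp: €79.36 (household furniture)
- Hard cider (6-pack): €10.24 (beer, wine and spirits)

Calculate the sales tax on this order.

€31.61

Pizza slice €2.72: ready-to-eat food → 7.5% → €0.20
Wall mirror €49.34: household furniture, under €75.00 → 2.5% → €1.23
Sparkling wine €27.29: beer, wine and spirits → 11.5% → €3.14
Bookshelf €215.70: household furniture, €75.00 or more → 7.5% → €16.18
Six-pack IPA €16.51: beer, wine and spirits → 11.5% → €1.90
Craft lager (4-pack) €15.94: beer, wine and spirits → 11.5% → €1.83
Desk lamp €79.36: household furniture, €75.00 or more → 7.5% → €5.95
Hard cider (6-pack) €10.24: beer, wine and spirits → 11.5% → €1.18
Total tax = €0.20 + €1.23 + €3.14 + €16.18 + €1.90 + €1.83 + €5.95 + €1.18 = €31.61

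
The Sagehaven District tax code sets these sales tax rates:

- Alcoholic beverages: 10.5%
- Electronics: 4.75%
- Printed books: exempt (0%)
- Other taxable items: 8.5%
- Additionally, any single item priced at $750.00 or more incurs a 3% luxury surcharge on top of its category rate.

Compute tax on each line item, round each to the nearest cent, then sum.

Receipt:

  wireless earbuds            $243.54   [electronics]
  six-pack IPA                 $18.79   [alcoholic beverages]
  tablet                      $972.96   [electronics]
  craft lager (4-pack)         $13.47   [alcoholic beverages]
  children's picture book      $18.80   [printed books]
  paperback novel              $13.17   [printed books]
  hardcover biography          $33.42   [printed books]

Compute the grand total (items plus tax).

Wireless earbuds $243.54: electronics → 4.75% → $11.57
Six-pack IPA $18.79: alcoholic beverages → 10.5% → $1.97
Tablet $972.96: electronics → 4.75% + 3% surcharge = 7.75% → $75.40
Craft lager (4-pack) $13.47: alcoholic beverages → 10.5% → $1.41
Children's picture book $18.80: printed books → 0% → $0.00
Paperback novel $13.17: printed books → 0% → $0.00
Hardcover biography $33.42: printed books → 0% → $0.00
Subtotal = $1314.15; tax = $90.35; total due = $1404.50

$1404.50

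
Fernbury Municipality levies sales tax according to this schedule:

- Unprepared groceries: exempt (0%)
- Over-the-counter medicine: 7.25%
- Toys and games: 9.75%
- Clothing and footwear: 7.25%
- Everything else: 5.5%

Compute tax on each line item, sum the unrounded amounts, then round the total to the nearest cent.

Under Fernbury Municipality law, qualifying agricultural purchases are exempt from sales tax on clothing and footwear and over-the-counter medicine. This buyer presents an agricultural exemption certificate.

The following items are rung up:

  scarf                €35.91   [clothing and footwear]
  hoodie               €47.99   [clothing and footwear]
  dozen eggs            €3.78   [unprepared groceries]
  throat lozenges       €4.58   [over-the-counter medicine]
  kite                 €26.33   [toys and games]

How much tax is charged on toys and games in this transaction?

€2.57

Kite €26.33: toys and games → 9.75% → €2.567175
Tax on toys and games: unrounded sum = €2.567175 → €2.57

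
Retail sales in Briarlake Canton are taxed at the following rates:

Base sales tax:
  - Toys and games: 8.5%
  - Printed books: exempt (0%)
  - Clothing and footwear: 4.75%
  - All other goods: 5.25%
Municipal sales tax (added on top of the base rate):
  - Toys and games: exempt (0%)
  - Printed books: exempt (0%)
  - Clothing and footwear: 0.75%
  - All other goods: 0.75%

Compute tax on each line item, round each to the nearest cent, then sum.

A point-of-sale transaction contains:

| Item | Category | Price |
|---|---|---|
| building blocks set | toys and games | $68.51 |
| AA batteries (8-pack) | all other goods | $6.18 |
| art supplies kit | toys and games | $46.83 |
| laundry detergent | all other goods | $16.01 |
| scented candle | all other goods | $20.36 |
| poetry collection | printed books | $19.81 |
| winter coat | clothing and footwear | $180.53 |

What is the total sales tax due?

$22.28

Building blocks set $68.51: toys and games → 8.5% + 0% municipal = 8.5% → $5.82
AA batteries (8-pack) $6.18: all other goods → 5.25% + 0.75% municipal = 6% → $0.37
Art supplies kit $46.83: toys and games → 8.5% + 0% municipal = 8.5% → $3.98
Laundry detergent $16.01: all other goods → 5.25% + 0.75% municipal = 6% → $0.96
Scented candle $20.36: all other goods → 5.25% + 0.75% municipal = 6% → $1.22
Poetry collection $19.81: printed books → 0% + 0% municipal = 0% → $0.00
Winter coat $180.53: clothing and footwear → 4.75% + 0.75% municipal = 5.5% → $9.93
Total tax = $5.82 + $0.37 + $3.98 + $0.96 + $1.22 + $9.93 = $22.28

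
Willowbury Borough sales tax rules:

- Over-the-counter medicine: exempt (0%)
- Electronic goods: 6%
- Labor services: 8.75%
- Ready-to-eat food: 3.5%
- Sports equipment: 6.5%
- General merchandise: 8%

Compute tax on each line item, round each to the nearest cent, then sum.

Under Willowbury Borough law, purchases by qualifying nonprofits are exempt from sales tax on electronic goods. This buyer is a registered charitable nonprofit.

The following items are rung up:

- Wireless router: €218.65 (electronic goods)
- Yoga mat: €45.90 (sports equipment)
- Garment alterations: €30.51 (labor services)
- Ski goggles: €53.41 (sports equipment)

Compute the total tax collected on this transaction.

Wireless router €218.65: electronic goods, buyer-exempt → 0% → €0.00
Yoga mat €45.90: sports equipment → 6.5% → €2.98
Garment alterations €30.51: labor services → 8.75% → €2.67
Ski goggles €53.41: sports equipment → 6.5% → €3.47
Total tax = €2.98 + €2.67 + €3.47 = €9.12

€9.12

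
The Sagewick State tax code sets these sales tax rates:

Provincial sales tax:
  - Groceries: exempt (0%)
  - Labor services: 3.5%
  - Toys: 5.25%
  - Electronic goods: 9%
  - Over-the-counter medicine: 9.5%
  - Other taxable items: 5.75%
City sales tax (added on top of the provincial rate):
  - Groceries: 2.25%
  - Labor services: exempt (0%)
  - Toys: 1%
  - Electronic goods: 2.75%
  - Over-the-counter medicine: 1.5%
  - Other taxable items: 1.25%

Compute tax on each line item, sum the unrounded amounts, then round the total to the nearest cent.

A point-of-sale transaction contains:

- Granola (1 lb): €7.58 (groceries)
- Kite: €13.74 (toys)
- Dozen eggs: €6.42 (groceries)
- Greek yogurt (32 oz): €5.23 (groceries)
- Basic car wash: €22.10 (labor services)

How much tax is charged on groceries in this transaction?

€0.43

Granola (1 lb) €7.58: groceries → 0% + 2.25% city = 2.25% → €0.17055
Dozen eggs €6.42: groceries → 0% + 2.25% city = 2.25% → €0.14445
Greek yogurt (32 oz) €5.23: groceries → 0% + 2.25% city = 2.25% → €0.117675
Tax on groceries: unrounded sum = €0.432675 → €0.43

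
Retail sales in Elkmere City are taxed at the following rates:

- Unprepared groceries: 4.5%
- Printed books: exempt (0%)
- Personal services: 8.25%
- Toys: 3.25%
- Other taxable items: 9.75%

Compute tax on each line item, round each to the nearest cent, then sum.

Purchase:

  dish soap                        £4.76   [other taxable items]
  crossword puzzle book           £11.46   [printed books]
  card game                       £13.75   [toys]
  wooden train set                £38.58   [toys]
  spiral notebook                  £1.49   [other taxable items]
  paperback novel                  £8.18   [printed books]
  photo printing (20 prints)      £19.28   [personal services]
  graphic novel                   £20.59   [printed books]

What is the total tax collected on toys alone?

£1.70

Card game £13.75: toys → 3.25% → £0.45
Wooden train set £38.58: toys → 3.25% → £1.25
Tax on toys = £0.45 + £1.25 = £1.70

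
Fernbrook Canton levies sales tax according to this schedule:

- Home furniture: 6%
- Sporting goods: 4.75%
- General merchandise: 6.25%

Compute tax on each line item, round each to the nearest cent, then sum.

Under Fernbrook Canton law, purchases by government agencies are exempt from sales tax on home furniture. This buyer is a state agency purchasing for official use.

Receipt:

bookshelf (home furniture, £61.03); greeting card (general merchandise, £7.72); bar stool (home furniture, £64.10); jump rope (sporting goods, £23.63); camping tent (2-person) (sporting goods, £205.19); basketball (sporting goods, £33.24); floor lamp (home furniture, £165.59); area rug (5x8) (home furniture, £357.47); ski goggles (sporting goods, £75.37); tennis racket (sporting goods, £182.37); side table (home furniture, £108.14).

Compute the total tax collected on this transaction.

Bookshelf £61.03: home furniture, buyer-exempt → 0% → £0.00
Greeting card £7.72: general merchandise → 6.25% → £0.48
Bar stool £64.10: home furniture, buyer-exempt → 0% → £0.00
Jump rope £23.63: sporting goods → 4.75% → £1.12
Camping tent (2-person) £205.19: sporting goods → 4.75% → £9.75
Basketball £33.24: sporting goods → 4.75% → £1.58
Floor lamp £165.59: home furniture, buyer-exempt → 0% → £0.00
Area rug (5x8) £357.47: home furniture, buyer-exempt → 0% → £0.00
Ski goggles £75.37: sporting goods → 4.75% → £3.58
Tennis racket £182.37: sporting goods → 4.75% → £8.66
Side table £108.14: home furniture, buyer-exempt → 0% → £0.00
Total tax = £0.48 + £1.12 + £9.75 + £1.58 + £3.58 + £8.66 = £25.17

£25.17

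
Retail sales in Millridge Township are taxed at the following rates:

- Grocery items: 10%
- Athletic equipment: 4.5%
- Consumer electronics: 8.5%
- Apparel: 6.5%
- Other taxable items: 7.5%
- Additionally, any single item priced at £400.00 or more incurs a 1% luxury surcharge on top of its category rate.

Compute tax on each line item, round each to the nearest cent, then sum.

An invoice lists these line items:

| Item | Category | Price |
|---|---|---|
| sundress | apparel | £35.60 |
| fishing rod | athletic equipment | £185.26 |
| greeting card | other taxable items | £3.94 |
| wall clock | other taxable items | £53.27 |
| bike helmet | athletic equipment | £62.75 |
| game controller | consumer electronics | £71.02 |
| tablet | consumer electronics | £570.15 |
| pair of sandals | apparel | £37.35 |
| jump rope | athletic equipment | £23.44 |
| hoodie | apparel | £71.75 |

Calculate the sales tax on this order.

Sundress £35.60: apparel → 6.5% → £2.31
Fishing rod £185.26: athletic equipment → 4.5% → £8.34
Greeting card £3.94: other taxable items → 7.5% → £0.30
Wall clock £53.27: other taxable items → 7.5% → £4.00
Bike helmet £62.75: athletic equipment → 4.5% → £2.82
Game controller £71.02: consumer electronics → 8.5% → £6.04
Tablet £570.15: consumer electronics → 8.5% + 1% surcharge = 9.5% → £54.16
Pair of sandals £37.35: apparel → 6.5% → £2.43
Jump rope £23.44: athletic equipment → 4.5% → £1.05
Hoodie £71.75: apparel → 6.5% → £4.66
Total tax = £2.31 + £8.34 + £0.30 + £4.00 + £2.82 + £6.04 + £54.16 + £2.43 + £1.05 + £4.66 = £86.11

£86.11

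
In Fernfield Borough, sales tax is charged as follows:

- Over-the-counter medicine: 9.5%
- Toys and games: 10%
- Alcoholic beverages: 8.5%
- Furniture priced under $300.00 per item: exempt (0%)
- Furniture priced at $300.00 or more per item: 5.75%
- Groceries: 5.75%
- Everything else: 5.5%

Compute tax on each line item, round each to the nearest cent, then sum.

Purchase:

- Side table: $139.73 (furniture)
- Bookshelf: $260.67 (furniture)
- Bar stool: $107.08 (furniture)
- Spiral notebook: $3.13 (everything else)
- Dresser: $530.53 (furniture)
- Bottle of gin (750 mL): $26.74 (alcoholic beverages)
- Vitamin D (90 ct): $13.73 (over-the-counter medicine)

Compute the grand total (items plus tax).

$1115.86

Side table $139.73: furniture, under $300.00 → 0% → $0.00
Bookshelf $260.67: furniture, under $300.00 → 0% → $0.00
Bar stool $107.08: furniture, under $300.00 → 0% → $0.00
Spiral notebook $3.13: everything else → 5.5% → $0.17
Dresser $530.53: furniture, $300.00 or more → 5.75% → $30.51
Bottle of gin (750 mL) $26.74: alcoholic beverages → 8.5% → $2.27
Vitamin D (90 ct) $13.73: over-the-counter medicine → 9.5% → $1.30
Subtotal = $1081.61; tax = $34.25; total due = $1115.86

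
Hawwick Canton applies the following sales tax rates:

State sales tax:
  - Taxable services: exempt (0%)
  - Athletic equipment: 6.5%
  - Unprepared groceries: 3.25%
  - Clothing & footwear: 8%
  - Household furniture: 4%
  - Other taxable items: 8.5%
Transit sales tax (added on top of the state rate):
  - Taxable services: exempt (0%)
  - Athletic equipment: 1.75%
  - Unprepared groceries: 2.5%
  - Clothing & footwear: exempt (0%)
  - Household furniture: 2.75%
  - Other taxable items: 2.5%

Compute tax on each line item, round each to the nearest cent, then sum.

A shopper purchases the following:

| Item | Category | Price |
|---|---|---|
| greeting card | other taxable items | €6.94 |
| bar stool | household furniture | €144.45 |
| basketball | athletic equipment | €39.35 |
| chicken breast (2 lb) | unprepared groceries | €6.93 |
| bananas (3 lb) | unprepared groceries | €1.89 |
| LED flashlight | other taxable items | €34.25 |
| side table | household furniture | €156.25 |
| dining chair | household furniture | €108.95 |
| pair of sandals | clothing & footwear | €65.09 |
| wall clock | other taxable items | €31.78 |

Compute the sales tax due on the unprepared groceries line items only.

€0.51

Chicken breast (2 lb) €6.93: unprepared groceries → 3.25% + 2.5% transit = 5.75% → €0.40
Bananas (3 lb) €1.89: unprepared groceries → 3.25% + 2.5% transit = 5.75% → €0.11
Tax on unprepared groceries = €0.40 + €0.11 = €0.51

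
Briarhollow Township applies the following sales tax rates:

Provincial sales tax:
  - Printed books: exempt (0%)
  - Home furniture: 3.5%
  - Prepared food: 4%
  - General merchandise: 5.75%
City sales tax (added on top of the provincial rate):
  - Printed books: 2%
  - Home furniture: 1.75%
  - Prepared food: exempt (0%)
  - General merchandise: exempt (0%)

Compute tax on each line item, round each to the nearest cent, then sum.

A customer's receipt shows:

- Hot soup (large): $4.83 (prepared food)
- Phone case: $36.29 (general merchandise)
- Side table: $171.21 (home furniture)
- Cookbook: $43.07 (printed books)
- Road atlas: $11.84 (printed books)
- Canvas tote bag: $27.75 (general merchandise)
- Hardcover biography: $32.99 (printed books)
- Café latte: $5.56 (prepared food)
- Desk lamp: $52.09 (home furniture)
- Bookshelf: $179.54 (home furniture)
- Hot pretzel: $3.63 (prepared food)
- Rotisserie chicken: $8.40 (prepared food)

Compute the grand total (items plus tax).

$604.70

Hot soup (large) $4.83: prepared food → 4% + 0% city = 4% → $0.19
Phone case $36.29: general merchandise → 5.75% + 0% city = 5.75% → $2.09
Side table $171.21: home furniture → 3.5% + 1.75% city = 5.25% → $8.99
Cookbook $43.07: printed books → 0% + 2% city = 2% → $0.86
Road atlas $11.84: printed books → 0% + 2% city = 2% → $0.24
Canvas tote bag $27.75: general merchandise → 5.75% + 0% city = 5.75% → $1.60
Hardcover biography $32.99: printed books → 0% + 2% city = 2% → $0.66
Café latte $5.56: prepared food → 4% + 0% city = 4% → $0.22
Desk lamp $52.09: home furniture → 3.5% + 1.75% city = 5.25% → $2.73
Bookshelf $179.54: home furniture → 3.5% + 1.75% city = 5.25% → $9.43
Hot pretzel $3.63: prepared food → 4% + 0% city = 4% → $0.15
Rotisserie chicken $8.40: prepared food → 4% + 0% city = 4% → $0.34
Subtotal = $577.20; tax = $27.50; total due = $604.70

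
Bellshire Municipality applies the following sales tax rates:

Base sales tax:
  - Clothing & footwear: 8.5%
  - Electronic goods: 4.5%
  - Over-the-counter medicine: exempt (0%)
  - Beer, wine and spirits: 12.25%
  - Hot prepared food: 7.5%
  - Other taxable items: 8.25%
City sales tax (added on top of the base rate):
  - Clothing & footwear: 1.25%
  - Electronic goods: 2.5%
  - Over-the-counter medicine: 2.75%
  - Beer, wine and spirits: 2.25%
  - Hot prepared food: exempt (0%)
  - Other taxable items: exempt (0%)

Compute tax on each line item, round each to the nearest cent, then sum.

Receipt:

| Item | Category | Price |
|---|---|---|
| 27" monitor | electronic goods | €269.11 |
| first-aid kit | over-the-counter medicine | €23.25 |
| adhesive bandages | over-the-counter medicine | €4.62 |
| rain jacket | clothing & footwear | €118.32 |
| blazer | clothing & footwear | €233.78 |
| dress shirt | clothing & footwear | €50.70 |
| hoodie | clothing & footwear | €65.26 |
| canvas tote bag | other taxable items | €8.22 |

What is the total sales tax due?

27" monitor €269.11: electronic goods → 4.5% + 2.5% city = 7% → €18.84
First-aid kit €23.25: over-the-counter medicine → 0% + 2.75% city = 2.75% → €0.64
Adhesive bandages €4.62: over-the-counter medicine → 0% + 2.75% city = 2.75% → €0.13
Rain jacket €118.32: clothing & footwear → 8.5% + 1.25% city = 9.75% → €11.54
Blazer €233.78: clothing & footwear → 8.5% + 1.25% city = 9.75% → €22.79
Dress shirt €50.70: clothing & footwear → 8.5% + 1.25% city = 9.75% → €4.94
Hoodie €65.26: clothing & footwear → 8.5% + 1.25% city = 9.75% → €6.36
Canvas tote bag €8.22: other taxable items → 8.25% + 0% city = 8.25% → €0.68
Total tax = €18.84 + €0.64 + €0.13 + €11.54 + €22.79 + €4.94 + €6.36 + €0.68 = €65.92

€65.92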